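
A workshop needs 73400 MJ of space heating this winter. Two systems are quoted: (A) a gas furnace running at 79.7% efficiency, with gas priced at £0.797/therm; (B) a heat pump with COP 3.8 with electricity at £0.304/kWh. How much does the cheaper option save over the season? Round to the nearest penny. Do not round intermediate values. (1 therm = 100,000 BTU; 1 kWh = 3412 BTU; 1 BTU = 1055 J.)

Heat load = 73400 MJ = 73,400,000,000 J / 1055 = 69,573,460 BTU
Gas: input = 69,573,460 / 0.797 = 87,294,178 BTU = 872.9 therm → 872.9 × £0.797 = £695.73
Heat pump: 69,573,460 BTU / 3412 = 20,390 kWh heat; / 3.8 = 5,366 kWh in → × £0.304 = £1,631.27
Difference = |£695.73 − £1,631.27| = £935.53

£935.53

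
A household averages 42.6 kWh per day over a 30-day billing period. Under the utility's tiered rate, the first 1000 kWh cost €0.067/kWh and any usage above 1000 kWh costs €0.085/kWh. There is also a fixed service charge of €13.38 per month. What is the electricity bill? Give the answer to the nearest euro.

€104

Usage = 42.6 kWh/day × 30 days = 1278 kWh
First 1000 kWh × €0.067 = €67.00
Remaining 278 kWh × €0.085 = €23.63
Energy charge = €90.63; + service €13.38 = €104.01 ≈ €104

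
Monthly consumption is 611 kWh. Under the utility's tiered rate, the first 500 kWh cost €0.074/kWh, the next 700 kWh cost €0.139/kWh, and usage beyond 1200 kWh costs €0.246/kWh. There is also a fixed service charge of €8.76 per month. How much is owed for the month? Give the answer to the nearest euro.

€61

First 500 kWh × €0.074 = €37.00
Next 111 kWh × €0.139 = €15.43
Remaining tier: 0 kWh (not reached)
Energy charge = €52.43; + service €8.76 = €61.19 ≈ €61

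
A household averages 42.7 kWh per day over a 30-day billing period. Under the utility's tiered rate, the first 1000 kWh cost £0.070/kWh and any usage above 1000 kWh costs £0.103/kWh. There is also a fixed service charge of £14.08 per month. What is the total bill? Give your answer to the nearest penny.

£113.02

Usage = 42.7 kWh/day × 30 days = 1281 kWh
First 1000 kWh × £0.070 = £70.00
Remaining 281 kWh × £0.103 = £28.94
Energy charge = £98.94; + service £14.08 = £113.02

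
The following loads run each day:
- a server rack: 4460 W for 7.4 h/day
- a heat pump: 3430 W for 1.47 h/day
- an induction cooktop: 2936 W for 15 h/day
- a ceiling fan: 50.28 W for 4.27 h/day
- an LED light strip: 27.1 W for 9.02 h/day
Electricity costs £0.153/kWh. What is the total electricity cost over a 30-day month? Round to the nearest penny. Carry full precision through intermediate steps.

£378.88

server rack: 4460 W × 7.4 h × 30 d = 990,120 Wh = 990.1 kWh
heat pump: 3430 W × 1.47 h × 30 d = 151,263 Wh = 151.3 kWh
induction cooktop: 2936 W × 15 h × 30 d = 1,321,200 Wh = 1,321 kWh
ceiling fan: 50.28 W × 4.27 h × 30 d = 6,441 Wh = 6.441 kWh
LED light strip: 27.1 W × 9.02 h × 30 d = 7,333 Wh = 7.333 kWh
Total energy = 990.1 + 151.3 + 1,321 + 6.441 + 7.333 = 2,476 kWh
Cost = 2,476 kWh × £0.153 = £378.88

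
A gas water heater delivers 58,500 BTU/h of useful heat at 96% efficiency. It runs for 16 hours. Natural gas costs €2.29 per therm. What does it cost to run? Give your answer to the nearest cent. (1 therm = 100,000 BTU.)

Heat delivered = 58,500 BTU/h × 16 h = 936,000 BTU
Gas input = 936,000 / 0.96 = 975,000 BTU
= 975,000 / 100,000 = 9.75 therm
Cost = 9.75 × €2.29/therm = €22.33

€22.33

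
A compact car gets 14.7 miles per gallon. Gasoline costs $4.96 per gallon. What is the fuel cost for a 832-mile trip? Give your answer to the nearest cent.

Fuel = 832 mi / 14.7 mpg = 56.6 gal
Cost = 56.6 gal × $4.96/gal = $280.73

$280.73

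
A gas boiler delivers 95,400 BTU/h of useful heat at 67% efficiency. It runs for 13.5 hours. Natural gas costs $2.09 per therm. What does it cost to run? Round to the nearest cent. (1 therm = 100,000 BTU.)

Heat delivered = 95,400 BTU/h × 13.5 h = 1,287,900 BTU
Gas input = 1,287,900 / 0.670 = 1,922,239 BTU
= 1,922,239 / 100,000 = 19.22 therm
Cost = 19.22 × $2.09/therm = $40.17

$40.17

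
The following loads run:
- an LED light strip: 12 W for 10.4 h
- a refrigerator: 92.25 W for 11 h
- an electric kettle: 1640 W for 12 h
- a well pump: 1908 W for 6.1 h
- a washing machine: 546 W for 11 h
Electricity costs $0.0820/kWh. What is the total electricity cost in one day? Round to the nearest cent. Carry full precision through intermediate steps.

$3.15

LED light strip: 12 W × 10.4 h = 125 Wh = 0.1248 kWh
refrigerator: 92.25 W × 11 h = 1,015 Wh = 1.015 kWh
electric kettle: 1640 W × 12 h = 19,680 Wh = 19.68 kWh
well pump: 1908 W × 6.1 h = 11,639 Wh = 11.64 kWh
washing machine: 546 W × 11 h = 6,006 Wh = 6.006 kWh
Total energy = 0.1248 + 1.015 + 19.68 + 11.64 + 6.006 = 38.46 kWh
Cost = 38.46 kWh × $0.0820 = $3.15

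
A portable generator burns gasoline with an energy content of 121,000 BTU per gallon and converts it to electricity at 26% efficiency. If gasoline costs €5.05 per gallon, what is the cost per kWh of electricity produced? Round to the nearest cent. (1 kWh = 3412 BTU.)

Electrical output per gallon = 121,000 BTU × 0.26 / 3412 BTU/kWh = 9.22 kWh
Cost per kWh = €5.05 / 9.22 kWh = €0.548

€0.55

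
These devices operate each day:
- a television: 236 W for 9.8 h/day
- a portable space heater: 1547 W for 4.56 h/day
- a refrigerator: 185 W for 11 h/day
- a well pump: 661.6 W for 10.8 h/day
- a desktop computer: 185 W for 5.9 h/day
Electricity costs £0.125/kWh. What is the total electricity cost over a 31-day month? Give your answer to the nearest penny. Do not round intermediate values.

£76.10

television: 236 W × 9.8 h × 31 d = 71,697 Wh = 71.7 kWh
portable space heater: 1547 W × 4.56 h × 31 d = 218,684 Wh = 218.7 kWh
refrigerator: 185 W × 11 h × 31 d = 63,085 Wh = 63.09 kWh
well pump: 661.6 W × 10.8 h × 31 d = 221,504 Wh = 221.5 kWh
desktop computer: 185 W × 5.9 h × 31 d = 33,836 Wh = 33.84 kWh
Total energy = 71.7 + 218.7 + 63.09 + 221.5 + 33.84 = 608.8 kWh
Cost = 608.8 kWh × £0.125 = £76.10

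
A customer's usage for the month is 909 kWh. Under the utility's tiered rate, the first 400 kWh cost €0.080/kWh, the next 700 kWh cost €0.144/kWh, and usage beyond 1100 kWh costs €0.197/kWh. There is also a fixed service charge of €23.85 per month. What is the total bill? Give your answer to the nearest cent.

€129.15

First 400 kWh × €0.080 = €32.00
Next 509 kWh × €0.144 = €73.30
Remaining tier: 0 kWh (not reached)
Energy charge = €105.30; + service €23.85 = €129.15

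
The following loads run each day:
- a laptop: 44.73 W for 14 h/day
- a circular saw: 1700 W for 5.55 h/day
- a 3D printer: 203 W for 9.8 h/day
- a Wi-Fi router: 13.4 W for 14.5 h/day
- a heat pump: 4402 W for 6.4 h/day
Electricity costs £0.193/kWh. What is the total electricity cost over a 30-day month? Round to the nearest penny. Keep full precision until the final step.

£234.02

laptop: 44.73 W × 14 h × 30 d = 18,787 Wh = 18.79 kWh
circular saw: 1700 W × 5.55 h × 30 d = 283,050 Wh = 283.1 kWh
3D printer: 203 W × 9.8 h × 30 d = 59,682 Wh = 59.68 kWh
Wi-Fi router: 13.4 W × 14.5 h × 30 d = 5,829 Wh = 5.829 kWh
heat pump: 4402 W × 6.4 h × 30 d = 845,184 Wh = 845.2 kWh
Total energy = 18.79 + 283.1 + 59.68 + 5.829 + 845.2 = 1,213 kWh
Cost = 1,213 kWh × £0.193 = £234.02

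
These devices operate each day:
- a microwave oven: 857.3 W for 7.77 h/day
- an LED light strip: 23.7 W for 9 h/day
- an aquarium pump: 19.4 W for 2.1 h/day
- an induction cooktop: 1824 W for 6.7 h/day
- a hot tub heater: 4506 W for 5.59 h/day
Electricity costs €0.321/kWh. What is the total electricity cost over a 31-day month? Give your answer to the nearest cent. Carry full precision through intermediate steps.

microwave oven: 857.3 W × 7.77 h × 31 d = 206,498 Wh = 206.5 kWh
LED light strip: 23.7 W × 9 h × 31 d = 6,612 Wh = 6.612 kWh
aquarium pump: 19.4 W × 2.1 h × 31 d = 1,263 Wh = 1.263 kWh
induction cooktop: 1824 W × 6.7 h × 31 d = 378,845 Wh = 378.8 kWh
hot tub heater: 4506 W × 5.59 h × 31 d = 780,845 Wh = 780.8 kWh
Total energy = 206.5 + 6.612 + 1.263 + 378.8 + 780.8 = 1,374 kWh
Cost = 1,374 kWh × €0.321 = €441.07

€441.07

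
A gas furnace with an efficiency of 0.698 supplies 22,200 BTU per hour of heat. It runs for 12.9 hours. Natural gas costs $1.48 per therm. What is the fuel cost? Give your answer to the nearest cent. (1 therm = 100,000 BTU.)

$6.07

Heat delivered = 22,200 BTU/h × 12.9 h = 286,380 BTU
Gas input = 286,380 / 0.698 = 410,287 BTU
= 410,287 / 100,000 = 4.103 therm
Cost = 4.103 × $1.48/therm = $6.07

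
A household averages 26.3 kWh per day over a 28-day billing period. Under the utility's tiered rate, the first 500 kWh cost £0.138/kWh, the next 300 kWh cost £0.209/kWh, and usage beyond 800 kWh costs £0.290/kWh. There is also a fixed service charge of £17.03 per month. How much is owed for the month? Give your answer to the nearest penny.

£135.44

Usage = 26.3 kWh/day × 28 days = 736.4 kWh
First 500 kWh × £0.138 = £69.00
Next 236.4 kWh × £0.209 = £49.41
Remaining tier: 0 kWh (not reached)
Energy charge = £118.41; + service £17.03 = £135.44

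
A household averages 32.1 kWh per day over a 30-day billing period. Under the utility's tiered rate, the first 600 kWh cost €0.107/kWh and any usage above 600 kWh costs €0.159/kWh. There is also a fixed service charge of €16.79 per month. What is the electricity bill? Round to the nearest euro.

Usage = 32.1 kWh/day × 30 days = 963 kWh
First 600 kWh × €0.107 = €64.20
Remaining 363 kWh × €0.159 = €57.72
Energy charge = €121.92; + service €16.79 = €138.71 ≈ €139

€139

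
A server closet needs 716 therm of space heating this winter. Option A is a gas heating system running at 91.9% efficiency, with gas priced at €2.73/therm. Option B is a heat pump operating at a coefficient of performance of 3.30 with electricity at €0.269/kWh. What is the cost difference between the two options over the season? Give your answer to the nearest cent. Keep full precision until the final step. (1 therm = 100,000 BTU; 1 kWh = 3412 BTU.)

Heat load = 716 therm × 100,000 = 71,600,000 BTU
Gas: input = 71,600,000 / 0.919 = 77,910,773 BTU = 779.1 therm → 779.1 × €2.73 = €2,126.96
Heat pump: 71,600,000 BTU / 3412 = 20,980 kWh heat; / 3.30 = 6,359 kWh in → × €0.269 = €1,710.58
Difference = |€2,126.96 − €1,710.58| = €416.39

€416.39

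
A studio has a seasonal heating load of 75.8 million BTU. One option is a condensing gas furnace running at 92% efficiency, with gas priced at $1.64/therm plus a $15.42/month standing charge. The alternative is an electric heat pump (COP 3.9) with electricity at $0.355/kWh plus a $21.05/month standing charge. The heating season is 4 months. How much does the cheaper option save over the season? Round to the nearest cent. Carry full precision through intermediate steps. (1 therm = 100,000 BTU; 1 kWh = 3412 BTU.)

$693.50

Heat load = 75.8 × 10⁶ BTU = 75,800,000 BTU
Gas: input = 75,800,000 / 0.92 = 82,391,304 BTU = 823.9 therm → 823.9 × $1.64 = $1,351.22; + 4 × $15.42 standing = $1,412.90
Heat pump: 75,800,000 BTU / 3412 = 22,220 kWh heat; / 3.9 = 5,696 kWh in → × $0.355 = $2,022.20; + 4 × $21.05 standing = $2,106.40
Difference = |$1,412.90 − $2,106.40| = $693.50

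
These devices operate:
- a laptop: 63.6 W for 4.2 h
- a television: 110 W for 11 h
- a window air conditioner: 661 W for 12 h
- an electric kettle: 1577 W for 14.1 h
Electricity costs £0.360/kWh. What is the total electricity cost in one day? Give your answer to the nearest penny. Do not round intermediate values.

£11.39

laptop: 63.6 W × 4.2 h = 267 Wh = 0.2671 kWh
television: 110 W × 11 h = 1,210 Wh = 1.21 kWh
window air conditioner: 661 W × 12 h = 7,932 Wh = 7.932 kWh
electric kettle: 1577 W × 14.1 h = 22,236 Wh = 22.24 kWh
Total energy = 0.2671 + 1.21 + 7.932 + 22.24 = 31.64 kWh
Cost = 31.64 kWh × £0.360 = £11.39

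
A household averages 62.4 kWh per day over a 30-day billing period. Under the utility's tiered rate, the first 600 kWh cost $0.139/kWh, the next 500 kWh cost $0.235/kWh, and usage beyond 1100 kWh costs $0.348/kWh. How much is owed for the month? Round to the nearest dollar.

$470

Usage = 62.4 kWh/day × 30 days = 1872 kWh
First 600 kWh × $0.139 = $83.40
Next 500 kWh × $0.235 = $117.50
Remaining 772 kWh × $0.348 = $268.66
Total = $469.56 ≈ $470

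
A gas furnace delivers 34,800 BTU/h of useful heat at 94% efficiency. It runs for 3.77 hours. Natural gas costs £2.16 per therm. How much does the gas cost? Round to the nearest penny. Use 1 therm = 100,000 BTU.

Heat delivered = 34,800 BTU/h × 3.77 h = 131,196 BTU
Gas input = 131,196 / 0.94 = 139,570 BTU
= 139,570 / 100,000 = 1.396 therm
Cost = 1.396 × £2.16/therm = £3.01

£3.01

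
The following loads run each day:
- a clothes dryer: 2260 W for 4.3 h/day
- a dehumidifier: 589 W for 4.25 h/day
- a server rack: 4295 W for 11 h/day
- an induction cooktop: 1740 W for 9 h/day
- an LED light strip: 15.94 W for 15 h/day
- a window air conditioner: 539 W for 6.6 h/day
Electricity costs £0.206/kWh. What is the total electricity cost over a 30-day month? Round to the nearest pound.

clothes dryer: 2260 W × 4.3 h × 30 d = 291,540 Wh = 291.5 kWh
dehumidifier: 589 W × 4.25 h × 30 d = 75,098 Wh = 75.1 kWh
server rack: 4295 W × 11 h × 30 d = 1,417,350 Wh = 1,417 kWh
induction cooktop: 1740 W × 9 h × 30 d = 469,800 Wh = 469.8 kWh
LED light strip: 15.94 W × 15 h × 30 d = 7,173 Wh = 7.173 kWh
window air conditioner: 539 W × 6.6 h × 30 d = 106,722 Wh = 106.7 kWh
Total energy = 291.5 + 75.1 + 1,417 + 469.8 + 7.173 + 106.7 = 2,368 kWh
Cost = 2,368 kWh × £0.206 = £487.74 ≈ £488

£488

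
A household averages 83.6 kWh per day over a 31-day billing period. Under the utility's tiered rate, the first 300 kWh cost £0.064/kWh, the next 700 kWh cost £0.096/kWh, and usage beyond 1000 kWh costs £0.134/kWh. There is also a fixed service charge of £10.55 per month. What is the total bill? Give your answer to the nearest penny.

£310.22

Usage = 83.6 kWh/day × 31 days = 2591.6 kWh
First 300 kWh × £0.064 = £19.20
Next 700 kWh × £0.096 = £67.20
Remaining 1591.6 kWh × £0.134 = £213.27
Energy charge = £299.67; + service £10.55 = £310.22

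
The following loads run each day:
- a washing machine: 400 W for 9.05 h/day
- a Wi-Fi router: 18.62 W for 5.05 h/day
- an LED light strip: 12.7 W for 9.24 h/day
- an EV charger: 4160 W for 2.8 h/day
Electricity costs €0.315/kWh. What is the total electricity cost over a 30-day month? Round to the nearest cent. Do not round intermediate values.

washing machine: 400 W × 9.05 h × 30 d = 108,600 Wh = 108.6 kWh
Wi-Fi router: 18.62 W × 5.05 h × 30 d = 2,821 Wh = 2.821 kWh
LED light strip: 12.7 W × 9.24 h × 30 d = 3,520 Wh = 3.52 kWh
EV charger: 4160 W × 2.8 h × 30 d = 349,440 Wh = 349.4 kWh
Total energy = 108.6 + 2.821 + 3.52 + 349.4 = 464.4 kWh
Cost = 464.4 kWh × €0.315 = €146.28

€146.28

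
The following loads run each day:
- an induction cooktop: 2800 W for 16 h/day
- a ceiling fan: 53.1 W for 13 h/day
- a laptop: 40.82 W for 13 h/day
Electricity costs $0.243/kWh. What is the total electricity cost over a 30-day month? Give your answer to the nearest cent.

induction cooktop: 2800 W × 16 h × 30 d = 1,344,000 Wh = 1,344 kWh
ceiling fan: 53.1 W × 13 h × 30 d = 20,709 Wh = 20.71 kWh
laptop: 40.82 W × 13 h × 30 d = 15,920 Wh = 15.92 kWh
Total energy = 1,344 + 20.71 + 15.92 = 1,381 kWh
Cost = 1,381 kWh × $0.243 = $335.49

$335.49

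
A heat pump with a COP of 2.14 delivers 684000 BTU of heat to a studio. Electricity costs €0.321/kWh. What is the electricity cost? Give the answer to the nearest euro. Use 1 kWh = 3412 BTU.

€30

Heat delivered = 684,000 BTU / 3412 = 200.5 kWh
Electrical input = 200.5 kWh / 2.14 = 93.68 kWh
Cost = 93.68 × €0.321/kWh = €30.07 ≈ €30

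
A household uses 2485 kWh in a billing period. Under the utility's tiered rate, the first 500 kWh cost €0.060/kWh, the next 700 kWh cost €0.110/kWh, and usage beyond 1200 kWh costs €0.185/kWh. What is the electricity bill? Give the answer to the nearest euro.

First 500 kWh × €0.060 = €30.00
Next 700 kWh × €0.110 = €77.00
Remaining 1285 kWh × €0.185 = €237.72
Total = €344.73 ≈ €345

€345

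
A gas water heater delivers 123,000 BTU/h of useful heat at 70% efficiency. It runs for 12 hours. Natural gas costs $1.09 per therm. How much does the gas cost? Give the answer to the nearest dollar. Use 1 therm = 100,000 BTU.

$23

Heat delivered = 123,000 BTU/h × 12 h = 1,476,000 BTU
Gas input = 1,476,000 / 0.70 = 2,108,571 BTU
= 2,108,571 / 100,000 = 21.09 therm
Cost = 21.09 × $1.09/therm = $22.98 ≈ $23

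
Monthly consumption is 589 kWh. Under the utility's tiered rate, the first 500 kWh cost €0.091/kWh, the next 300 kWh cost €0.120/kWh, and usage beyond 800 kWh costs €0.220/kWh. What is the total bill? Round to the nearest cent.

First 500 kWh × €0.091 = €45.50
Next 89 kWh × €0.120 = €10.68
Remaining tier: 0 kWh (not reached)
Total = €56.18

€56.18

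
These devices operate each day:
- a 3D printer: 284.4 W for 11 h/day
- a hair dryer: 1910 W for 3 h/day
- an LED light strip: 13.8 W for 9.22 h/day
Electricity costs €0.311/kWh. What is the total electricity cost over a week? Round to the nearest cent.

€19.56

3D printer: 284.4 W × 11 h × 7 d = 21,899 Wh = 21.9 kWh
hair dryer: 1910 W × 3 h × 7 d = 40,110 Wh = 40.11 kWh
LED light strip: 13.8 W × 9.22 h × 7 d = 891 Wh = 0.8907 kWh
Total energy = 21.9 + 40.11 + 0.8907 = 62.9 kWh
Cost = 62.9 kWh × €0.311 = €19.56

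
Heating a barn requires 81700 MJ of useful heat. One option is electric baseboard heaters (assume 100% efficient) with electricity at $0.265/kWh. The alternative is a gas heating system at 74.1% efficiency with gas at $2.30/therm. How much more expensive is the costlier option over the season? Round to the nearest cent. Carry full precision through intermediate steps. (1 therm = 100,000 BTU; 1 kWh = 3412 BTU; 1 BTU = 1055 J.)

$3610.90

Heat load = 81700 MJ = 81,700,000,000 J / 1055 = 77,440,758 BTU
Gas: input = 77,440,758 / 0.741 = 104,508,446 BTU = 1,045 therm → 1,045 × $2.30 = $2,403.69
Electric: 77,440,758 BTU / 3412 = 22,700 kWh → × $0.265 = $6,014.60
Difference = |$2,403.69 − $6,014.60| = $3,610.90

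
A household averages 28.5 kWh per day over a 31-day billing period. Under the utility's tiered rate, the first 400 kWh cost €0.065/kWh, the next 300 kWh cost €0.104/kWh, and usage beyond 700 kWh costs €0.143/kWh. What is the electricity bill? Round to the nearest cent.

€83.44

Usage = 28.5 kWh/day × 31 days = 883.5 kWh
First 400 kWh × €0.065 = €26.00
Next 300 kWh × €0.104 = €31.20
Remaining 183.5 kWh × €0.143 = €26.24
Total = €83.44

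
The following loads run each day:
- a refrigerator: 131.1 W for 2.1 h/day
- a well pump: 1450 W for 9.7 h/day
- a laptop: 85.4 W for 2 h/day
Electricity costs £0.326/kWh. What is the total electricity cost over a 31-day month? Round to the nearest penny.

refrigerator: 131.1 W × 2.1 h × 31 d = 8,535 Wh = 8.535 kWh
well pump: 1450 W × 9.7 h × 31 d = 436,015 Wh = 436 kWh
laptop: 85.4 W × 2 h × 31 d = 5,295 Wh = 5.295 kWh
Total energy = 8.535 + 436 + 5.295 = 449.8 kWh
Cost = 449.8 kWh × £0.326 = £146.65

£146.65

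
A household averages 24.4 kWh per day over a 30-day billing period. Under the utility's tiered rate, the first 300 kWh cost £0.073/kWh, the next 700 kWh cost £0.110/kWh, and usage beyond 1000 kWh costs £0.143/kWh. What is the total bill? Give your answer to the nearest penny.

Usage = 24.4 kWh/day × 30 days = 732 kWh
First 300 kWh × £0.073 = £21.90
Next 432 kWh × £0.110 = £47.52
Remaining tier: 0 kWh (not reached)
Total = £69.42

£69.42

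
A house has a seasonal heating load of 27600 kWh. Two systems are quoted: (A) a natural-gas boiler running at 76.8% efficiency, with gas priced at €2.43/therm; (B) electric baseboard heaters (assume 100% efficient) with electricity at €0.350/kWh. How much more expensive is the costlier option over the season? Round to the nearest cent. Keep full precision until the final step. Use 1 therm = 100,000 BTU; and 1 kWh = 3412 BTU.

Heat load = 27600 kWh × 3412 = 94,171,200 BTU
Gas: input = 94,171,200 / 0.768 = 122,618,750 BTU = 1,226 therm → 1,226 × €2.43 = €2,979.64
Electric: 94,171,200 BTU / 3412 = 27,600 kWh → × €0.350 = €9,660.00
Difference = |€2,979.64 − €9,660.00| = €6,680.36

€6680.36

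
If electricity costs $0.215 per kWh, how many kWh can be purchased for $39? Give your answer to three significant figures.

$39 / $0.215 per kWh = 181.4 kWh

181 kWh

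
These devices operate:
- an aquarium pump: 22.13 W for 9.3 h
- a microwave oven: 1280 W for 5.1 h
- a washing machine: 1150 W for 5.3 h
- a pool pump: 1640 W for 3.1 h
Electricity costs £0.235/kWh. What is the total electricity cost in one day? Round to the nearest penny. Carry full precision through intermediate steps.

£4.21

aquarium pump: 22.13 W × 9.3 h = 206 Wh = 0.2058 kWh
microwave oven: 1280 W × 5.1 h = 6,528 Wh = 6.528 kWh
washing machine: 1150 W × 5.3 h = 6,095 Wh = 6.095 kWh
pool pump: 1640 W × 3.1 h = 5,084 Wh = 5.084 kWh
Total energy = 0.2058 + 6.528 + 6.095 + 5.084 = 17.91 kWh
Cost = 17.91 kWh × £0.235 = £4.21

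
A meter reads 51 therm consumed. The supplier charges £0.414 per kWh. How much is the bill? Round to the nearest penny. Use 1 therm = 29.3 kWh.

51 therm × (29.3 kWh/therm) = 1,494 kWh
Cost = 1,494 kWh × £0.414/kWh = £618.64

£618.64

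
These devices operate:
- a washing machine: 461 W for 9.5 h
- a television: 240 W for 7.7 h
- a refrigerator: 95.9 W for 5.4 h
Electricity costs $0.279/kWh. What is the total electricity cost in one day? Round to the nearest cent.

$1.88

washing machine: 461 W × 9.5 h = 4,380 Wh = 4.38 kWh
television: 240 W × 7.7 h = 1,848 Wh = 1.848 kWh
refrigerator: 95.9 W × 5.4 h = 518 Wh = 0.5179 kWh
Total energy = 4.38 + 1.848 + 0.5179 = 6.745 kWh
Cost = 6.745 kWh × $0.279 = $1.88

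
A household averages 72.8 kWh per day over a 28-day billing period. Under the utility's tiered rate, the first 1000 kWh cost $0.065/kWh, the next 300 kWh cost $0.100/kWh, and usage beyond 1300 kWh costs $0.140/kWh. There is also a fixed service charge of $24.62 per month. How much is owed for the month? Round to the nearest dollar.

Usage = 72.8 kWh/day × 28 days = 2038.4 kWh
First 1000 kWh × $0.065 = $65.00
Next 300 kWh × $0.100 = $30.00
Remaining 738.4 kWh × $0.140 = $103.38
Energy charge = $198.38; + service $24.62 = $223.00

$223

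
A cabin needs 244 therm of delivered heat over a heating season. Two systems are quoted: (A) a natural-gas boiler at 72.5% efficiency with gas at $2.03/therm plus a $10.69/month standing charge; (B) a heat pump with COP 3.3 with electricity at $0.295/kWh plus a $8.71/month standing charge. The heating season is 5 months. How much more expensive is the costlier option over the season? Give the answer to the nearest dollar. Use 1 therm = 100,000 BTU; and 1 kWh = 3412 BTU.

Heat load = 244 therm × 100,000 = 24,400,000 BTU
Gas: input = 24,400,000 / 0.725 = 33,655,172 BTU = 336.6 therm → 336.6 × $2.03 = $683.20; + 5 × $10.69 standing = $736.65
Heat pump: 24,400,000 BTU / 3412 = 7,151 kWh heat; / 3.3 = 2,167 kWh in → × $0.295 = $639.28; + 5 × $8.71 standing = $682.83
Difference = |$736.65 − $682.83| = $53.82 ≈ $54

$54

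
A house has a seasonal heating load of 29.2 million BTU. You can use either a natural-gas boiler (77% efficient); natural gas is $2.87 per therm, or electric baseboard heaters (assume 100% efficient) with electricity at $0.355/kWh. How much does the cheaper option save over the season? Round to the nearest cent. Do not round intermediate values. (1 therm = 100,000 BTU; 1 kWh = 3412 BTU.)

$1949.74

Heat load = 29.2 × 10⁶ BTU = 29,200,000 BTU
Gas: input = 29,200,000 / 0.77 = 37,922,078 BTU = 379.2 therm → 379.2 × $2.87 = $1,088.36
Electric: 29,200,000 BTU / 3412 = 8,558 kWh → × $0.355 = $3,038.10
Difference = |$1,088.36 − $3,038.10| = $1,949.74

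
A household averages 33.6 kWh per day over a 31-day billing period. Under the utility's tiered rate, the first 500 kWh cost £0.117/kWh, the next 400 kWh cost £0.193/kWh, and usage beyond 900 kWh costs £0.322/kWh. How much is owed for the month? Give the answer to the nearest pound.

Usage = 33.6 kWh/day × 31 days = 1041.6 kWh
First 500 kWh × £0.117 = £58.50
Next 400 kWh × £0.193 = £77.20
Remaining 141.6 kWh × £0.322 = £45.60
Total = £181.30 ≈ £181

£181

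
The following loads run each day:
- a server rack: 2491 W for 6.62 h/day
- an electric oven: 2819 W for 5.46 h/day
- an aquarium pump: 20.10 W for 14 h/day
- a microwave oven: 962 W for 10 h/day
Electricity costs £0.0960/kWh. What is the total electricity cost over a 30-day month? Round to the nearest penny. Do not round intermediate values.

server rack: 2491 W × 6.62 h × 30 d = 494,713 Wh = 494.7 kWh
electric oven: 2819 W × 5.46 h × 30 d = 461,752 Wh = 461.8 kWh
aquarium pump: 20.10 W × 14 h × 30 d = 8,442 Wh = 8.442 kWh
microwave oven: 962 W × 10 h × 30 d = 288,600 Wh = 288.6 kWh
Total energy = 494.7 + 461.8 + 8.442 + 288.6 = 1,254 kWh
Cost = 1,254 kWh × £0.0960 = £120.34

£120.34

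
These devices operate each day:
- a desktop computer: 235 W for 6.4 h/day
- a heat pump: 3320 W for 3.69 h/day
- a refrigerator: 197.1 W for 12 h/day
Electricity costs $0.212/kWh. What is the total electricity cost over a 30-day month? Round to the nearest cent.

$102.52

desktop computer: 235 W × 6.4 h × 30 d = 45,120 Wh = 45.12 kWh
heat pump: 3320 W × 3.69 h × 30 d = 367,524 Wh = 367.5 kWh
refrigerator: 197.1 W × 12 h × 30 d = 70,956 Wh = 70.96 kWh
Total energy = 45.12 + 367.5 + 70.96 = 483.6 kWh
Cost = 483.6 kWh × $0.212 = $102.52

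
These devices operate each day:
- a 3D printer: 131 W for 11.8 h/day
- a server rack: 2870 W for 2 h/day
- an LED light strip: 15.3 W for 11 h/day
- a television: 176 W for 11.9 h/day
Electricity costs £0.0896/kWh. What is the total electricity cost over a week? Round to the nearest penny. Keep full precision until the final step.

3D printer: 131 W × 11.8 h × 7 d = 10,821 Wh = 10.82 kWh
server rack: 2870 W × 2 h × 7 d = 40,180 Wh = 40.18 kWh
LED light strip: 15.3 W × 11 h × 7 d = 1,178 Wh = 1.178 kWh
television: 176 W × 11.9 h × 7 d = 14,661 Wh = 14.66 kWh
Total energy = 10.82 + 40.18 + 1.178 + 14.66 = 66.84 kWh
Cost = 66.84 kWh × £0.0896 = £5.99

£5.99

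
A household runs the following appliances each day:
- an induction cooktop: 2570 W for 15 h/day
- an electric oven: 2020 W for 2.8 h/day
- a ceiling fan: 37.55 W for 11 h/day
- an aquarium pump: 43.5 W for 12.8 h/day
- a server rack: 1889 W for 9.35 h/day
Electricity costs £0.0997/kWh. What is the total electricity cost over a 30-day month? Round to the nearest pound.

induction cooktop: 2570 W × 15 h × 30 d = 1,156,500 Wh = 1,156 kWh
electric oven: 2020 W × 2.8 h × 30 d = 169,680 Wh = 169.7 kWh
ceiling fan: 37.55 W × 11 h × 30 d = 12,391 Wh = 12.39 kWh
aquarium pump: 43.5 W × 12.8 h × 30 d = 16,704 Wh = 16.7 kWh
server rack: 1889 W × 9.35 h × 30 d = 529,864 Wh = 529.9 kWh
Total energy = 1,156 + 169.7 + 12.39 + 16.7 + 529.9 = 1,885 kWh
Cost = 1,885 kWh × £0.0997 = £187.95 ≈ £188

£188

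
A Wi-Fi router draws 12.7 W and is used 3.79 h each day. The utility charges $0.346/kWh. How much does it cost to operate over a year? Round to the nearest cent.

$6.08

Energy = 12.7 W × 3.79 h/day × 365 days = 17,569 Wh = 17.57 kWh
Cost = 17.57 kWh × $0.346/kWh = $6.08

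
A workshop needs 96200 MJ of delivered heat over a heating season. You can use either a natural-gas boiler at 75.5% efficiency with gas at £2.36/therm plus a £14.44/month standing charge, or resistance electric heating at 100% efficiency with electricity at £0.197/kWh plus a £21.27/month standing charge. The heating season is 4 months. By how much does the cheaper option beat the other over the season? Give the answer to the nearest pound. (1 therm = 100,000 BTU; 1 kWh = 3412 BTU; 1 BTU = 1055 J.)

£2442

Heat load = 96200 MJ = 96,200,000,000 J / 1055 = 91,184,834 BTU
Gas: input = 91,184,834 / 0.755 = 120,774,615 BTU = 1,208 therm → 1,208 × £2.36 = £2,850.28; + 4 × £14.44 standing = £2,908.04
Electric: 91,184,834 BTU / 3412 = 26,720 kWh → × £0.197 = £5,264.78; + 4 × £21.27 standing = £5,349.86
Difference = |£2,908.04 − £5,349.86| = £2,441.81 ≈ £2442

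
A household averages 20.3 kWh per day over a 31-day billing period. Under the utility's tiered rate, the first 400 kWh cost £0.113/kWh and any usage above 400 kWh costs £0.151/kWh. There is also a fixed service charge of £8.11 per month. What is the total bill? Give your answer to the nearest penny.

£87.93

Usage = 20.3 kWh/day × 31 days = 629.3 kWh
First 400 kWh × £0.113 = £45.20
Remaining 229.3 kWh × £0.151 = £34.62
Energy charge = £79.82; + service £8.11 = £87.93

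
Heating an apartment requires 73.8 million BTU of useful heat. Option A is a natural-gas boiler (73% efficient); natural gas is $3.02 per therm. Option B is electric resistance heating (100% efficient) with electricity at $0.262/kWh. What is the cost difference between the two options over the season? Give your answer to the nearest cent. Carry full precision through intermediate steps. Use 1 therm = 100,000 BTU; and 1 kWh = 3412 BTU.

$2613.84

Heat load = 73.8 × 10⁶ BTU = 73,800,000 BTU
Gas: input = 73,800,000 / 0.73 = 101,095,890 BTU = 1,011 therm → 1,011 × $3.02 = $3,053.10
Electric: 73,800,000 BTU / 3412 = 21,630 kWh → × $0.262 = $5,666.94
Difference = |$3,053.10 − $5,666.94| = $2,613.84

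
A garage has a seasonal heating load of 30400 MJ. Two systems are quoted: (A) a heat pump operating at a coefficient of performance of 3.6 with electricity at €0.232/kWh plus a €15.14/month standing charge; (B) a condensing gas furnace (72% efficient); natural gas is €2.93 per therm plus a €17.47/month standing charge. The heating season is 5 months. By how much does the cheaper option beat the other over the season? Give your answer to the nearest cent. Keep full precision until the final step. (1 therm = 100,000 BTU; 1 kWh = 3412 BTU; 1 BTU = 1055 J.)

€640.02

Heat load = 30400 MJ = 30,400,000,000 J / 1055 = 28,815,166 BTU
Gas: input = 28,815,166 / 0.72 = 40,021,064 BTU = 400.2 therm → 400.2 × €2.93 = €1,172.62; + 5 × €17.47 standing = €1,259.97
Heat pump: 28,815,166 BTU / 3412 = 8,445 kWh heat; / 3.6 = 2,346 kWh in → × €0.232 = €544.25; + 5 × €15.14 standing = €619.95
Difference = |€1,259.97 − €619.95| = €640.02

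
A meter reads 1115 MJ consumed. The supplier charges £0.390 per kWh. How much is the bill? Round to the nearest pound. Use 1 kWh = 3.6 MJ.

1115 MJ × (0.27778 kWh/MJ) = 309.7 kWh
Cost = 309.7 kWh × £0.390/kWh = £120.79 ≈ £121

£121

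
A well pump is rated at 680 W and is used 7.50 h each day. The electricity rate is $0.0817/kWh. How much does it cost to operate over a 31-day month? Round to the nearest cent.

$12.92

Energy = 680 W × 7.50 h/day × 31 days = 158,100 Wh = 158.1 kWh
Cost = 158.1 kWh × $0.0817/kWh = $12.92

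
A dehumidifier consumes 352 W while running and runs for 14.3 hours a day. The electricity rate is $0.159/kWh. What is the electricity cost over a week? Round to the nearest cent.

$5.60

Energy = 352 W × 14.3 h/day × 7 days = 35,235 Wh = 35.24 kWh
Cost = 35.24 kWh × $0.159/kWh = $5.60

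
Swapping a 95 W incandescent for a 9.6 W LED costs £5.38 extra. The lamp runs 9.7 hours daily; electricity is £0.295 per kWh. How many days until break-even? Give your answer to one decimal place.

22.0 days

Power saved = 95 − 9.6 = 85.4 W
Daily energy saved = 85.4 W × 9.7 h = 828.4 Wh = 0.82838 kWh
Daily savings = 0.82838 × £0.295 = £0.2444
Payback = £5.38 / £0.2444 per day = 22.02 days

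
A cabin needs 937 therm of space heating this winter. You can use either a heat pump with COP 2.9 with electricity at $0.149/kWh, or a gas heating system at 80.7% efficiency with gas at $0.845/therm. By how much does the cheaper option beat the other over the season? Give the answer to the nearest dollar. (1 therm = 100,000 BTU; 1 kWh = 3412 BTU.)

$430

Heat load = 937 therm × 100,000 = 93,700,000 BTU
Gas: input = 93,700,000 / 0.807 = 116,109,046 BTU = 1,161 therm → 1,161 × $0.845 = $981.12
Heat pump: 93,700,000 BTU / 3412 = 27,460 kWh heat; / 2.9 = 9,470 kWh in → × $0.149 = $1,410.97
Difference = |$981.12 − $1,410.97| = $429.85 ≈ $430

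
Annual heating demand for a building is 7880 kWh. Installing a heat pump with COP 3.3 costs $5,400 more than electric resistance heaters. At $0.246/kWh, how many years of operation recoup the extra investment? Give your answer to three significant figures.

4 years

Resistance: 7880 kWh × $0.246 = $1,938.48/yr
Heat pump: 7880 / 3.3 = 2388 kWh in → × $0.246 = $587.42/yr
Annual savings = $1,351.06
Payback = $5,400 / $1,351.06 = 4 years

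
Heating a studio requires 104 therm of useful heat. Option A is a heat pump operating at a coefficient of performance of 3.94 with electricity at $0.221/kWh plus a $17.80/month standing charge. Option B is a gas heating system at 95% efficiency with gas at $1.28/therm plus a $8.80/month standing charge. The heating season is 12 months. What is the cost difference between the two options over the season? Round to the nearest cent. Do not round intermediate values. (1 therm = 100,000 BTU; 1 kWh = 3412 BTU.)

Heat load = 104 therm × 100,000 = 10,400,000 BTU
Gas: input = 10,400,000 / 0.95 = 10,947,368 BTU = 109.5 therm → 109.5 × $1.28 = $140.13; + 12 × $8.80 standing = $245.73
Heat pump: 10,400,000 BTU / 3412 = 3,048 kWh heat; / 3.94 = 773.6 kWh in → × $0.221 = $170.97; + 12 × $17.80 standing = $384.57
Difference = |$245.73 − $384.57| = $138.84

$138.84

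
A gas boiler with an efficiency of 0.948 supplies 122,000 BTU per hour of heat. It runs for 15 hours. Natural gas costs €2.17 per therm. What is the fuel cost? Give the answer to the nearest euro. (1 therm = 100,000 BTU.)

€42

Heat delivered = 122,000 BTU/h × 15 h = 1,830,000 BTU
Gas input = 1,830,000 / 0.948 = 1,930,380 BTU
= 1,930,380 / 100,000 = 19.3 therm
Cost = 19.3 × €2.17/therm = €41.89 ≈ €42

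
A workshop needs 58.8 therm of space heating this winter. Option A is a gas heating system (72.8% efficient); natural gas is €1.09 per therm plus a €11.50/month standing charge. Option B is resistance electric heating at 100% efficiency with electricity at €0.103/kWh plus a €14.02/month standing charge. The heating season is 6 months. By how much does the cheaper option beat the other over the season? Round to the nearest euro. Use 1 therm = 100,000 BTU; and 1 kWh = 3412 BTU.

€105

Heat load = 58.8 therm × 100,000 = 5,880,000 BTU
Gas: input = 5,880,000 / 0.728 = 8,076,923 BTU = 80.77 therm → 80.77 × €1.09 = €88.04; + 6 × €11.50 standing = €157.04
Electric: 5,880,000 BTU / 3412 = 1,723 kWh → × €0.103 = €177.50; + 6 × €14.02 standing = €261.62
Difference = |€157.04 − €261.62| = €104.58 ≈ €105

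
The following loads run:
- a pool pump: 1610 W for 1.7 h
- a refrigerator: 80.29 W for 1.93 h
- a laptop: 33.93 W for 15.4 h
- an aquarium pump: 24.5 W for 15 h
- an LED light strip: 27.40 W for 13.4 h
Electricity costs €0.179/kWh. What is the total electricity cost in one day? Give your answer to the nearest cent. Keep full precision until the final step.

€0.74

pool pump: 1610 W × 1.7 h = 2,737 Wh = 2.737 kWh
refrigerator: 80.29 W × 1.93 h = 155 Wh = 0.155 kWh
laptop: 33.93 W × 15.4 h = 523 Wh = 0.5225 kWh
aquarium pump: 24.5 W × 15 h = 368 Wh = 0.3675 kWh
LED light strip: 27.40 W × 13.4 h = 367 Wh = 0.3672 kWh
Total energy = 2.737 + 0.155 + 0.5225 + 0.3675 + 0.3672 = 4.149 kWh
Cost = 4.149 kWh × €0.179 = €0.74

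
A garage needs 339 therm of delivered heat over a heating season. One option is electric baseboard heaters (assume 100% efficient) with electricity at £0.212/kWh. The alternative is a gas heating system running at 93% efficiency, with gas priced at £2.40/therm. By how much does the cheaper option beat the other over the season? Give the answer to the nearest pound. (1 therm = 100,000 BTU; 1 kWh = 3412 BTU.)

Heat load = 339 therm × 100,000 = 33,900,000 BTU
Gas: input = 33,900,000 / 0.93 = 36,451,613 BTU = 364.5 therm → 364.5 × £2.40 = £874.84
Electric: 33,900,000 BTU / 3412 = 9,936 kWh → × £0.212 = £2,106.33
Difference = |£874.84 − £2,106.33| = £1,231.49 ≈ £1231

£1231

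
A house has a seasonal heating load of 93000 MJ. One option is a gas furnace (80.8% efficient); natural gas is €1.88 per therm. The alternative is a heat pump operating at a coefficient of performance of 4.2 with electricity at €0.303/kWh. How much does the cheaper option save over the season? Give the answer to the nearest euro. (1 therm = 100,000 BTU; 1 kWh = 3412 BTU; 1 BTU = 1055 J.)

€187

Heat load = 93000 MJ = 93,000,000,000 J / 1055 = 88,151,659 BTU
Gas: input = 88,151,659 / 0.808 = 109,098,588 BTU = 1,091 therm → 1,091 × €1.88 = €2,051.05
Heat pump: 88,151,659 BTU / 3412 = 25,840 kWh heat; / 4.2 = 6,151 kWh in → × €0.303 = €1,863.87
Difference = |€2,051.05 − €1,863.87| = €187.19 ≈ €187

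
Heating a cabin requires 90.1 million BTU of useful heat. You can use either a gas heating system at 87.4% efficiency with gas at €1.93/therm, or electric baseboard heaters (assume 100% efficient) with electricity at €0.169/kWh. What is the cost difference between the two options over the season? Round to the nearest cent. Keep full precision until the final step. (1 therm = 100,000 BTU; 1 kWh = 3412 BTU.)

€2473.13

Heat load = 90.1 × 10⁶ BTU = 90,100,000 BTU
Gas: input = 90,100,000 / 0.874 = 103,089,245 BTU = 1,031 therm → 1,031 × €1.93 = €1,989.62
Electric: 90,100,000 BTU / 3412 = 26,410 kWh → × €0.169 = €4,462.75
Difference = |€1,989.62 − €4,462.75| = €2,473.13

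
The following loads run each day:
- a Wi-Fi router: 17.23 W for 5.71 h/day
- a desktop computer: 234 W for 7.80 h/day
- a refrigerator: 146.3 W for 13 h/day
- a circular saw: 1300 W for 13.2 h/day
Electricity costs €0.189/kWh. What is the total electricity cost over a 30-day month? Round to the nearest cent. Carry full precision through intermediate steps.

€118.99

Wi-Fi router: 17.23 W × 5.71 h × 30 d = 2,951 Wh = 2.951 kWh
desktop computer: 234 W × 7.80 h × 30 d = 54,756 Wh = 54.76 kWh
refrigerator: 146.3 W × 13 h × 30 d = 57,057 Wh = 57.06 kWh
circular saw: 1300 W × 13.2 h × 30 d = 514,800 Wh = 514.8 kWh
Total energy = 2.951 + 54.76 + 57.06 + 514.8 = 629.6 kWh
Cost = 629.6 kWh × €0.189 = €118.99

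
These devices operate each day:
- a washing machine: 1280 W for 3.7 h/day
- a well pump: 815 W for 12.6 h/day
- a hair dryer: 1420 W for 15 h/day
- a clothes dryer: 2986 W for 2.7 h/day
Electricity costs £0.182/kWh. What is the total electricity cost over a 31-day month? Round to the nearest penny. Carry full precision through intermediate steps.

£250.32

washing machine: 1280 W × 3.7 h × 31 d = 146,816 Wh = 146.8 kWh
well pump: 815 W × 12.6 h × 31 d = 318,339 Wh = 318.3 kWh
hair dryer: 1420 W × 15 h × 31 d = 660,300 Wh = 660.3 kWh
clothes dryer: 2986 W × 2.7 h × 31 d = 249,928 Wh = 249.9 kWh
Total energy = 146.8 + 318.3 + 660.3 + 249.9 = 1,375 kWh
Cost = 1,375 kWh × £0.182 = £250.32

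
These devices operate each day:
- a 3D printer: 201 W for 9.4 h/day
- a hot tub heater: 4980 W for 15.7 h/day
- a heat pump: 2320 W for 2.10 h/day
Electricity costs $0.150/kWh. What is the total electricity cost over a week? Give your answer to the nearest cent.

3D printer: 201 W × 9.4 h × 7 d = 13,226 Wh = 13.23 kWh
hot tub heater: 4980 W × 15.7 h × 7 d = 547,302 Wh = 547.3 kWh
heat pump: 2320 W × 2.10 h × 7 d = 34,104 Wh = 34.1 kWh
Total energy = 13.23 + 547.3 + 34.1 = 594.6 kWh
Cost = 594.6 kWh × $0.150 = $89.19

$89.19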